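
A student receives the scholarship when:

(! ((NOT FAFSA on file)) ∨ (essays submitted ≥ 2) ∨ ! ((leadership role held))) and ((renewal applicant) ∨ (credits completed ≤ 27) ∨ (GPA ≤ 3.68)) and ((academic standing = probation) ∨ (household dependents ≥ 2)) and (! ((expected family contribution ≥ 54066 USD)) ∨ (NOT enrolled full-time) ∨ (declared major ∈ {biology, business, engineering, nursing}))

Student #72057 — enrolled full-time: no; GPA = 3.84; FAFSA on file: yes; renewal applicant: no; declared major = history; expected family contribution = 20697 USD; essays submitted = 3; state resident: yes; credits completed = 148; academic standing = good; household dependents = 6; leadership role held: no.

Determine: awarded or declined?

Atomic conditions:
  NOT FAFSA on file: yes → false
  essays submitted ≥ 2: 3 ≥ 2 is true
  leadership role held: no → false
  renewal applicant: no → false
  credits completed ≤ 27: 148 ≤ 27 is false
  GPA ≤ 3.68: 3.84 ≤ 3.68 is false
  academic standing = probation: good == probation is false
  household dependents ≥ 2: 6 ≥ 2 is true
  expected family contribution ≥ 54066 USD: 20697 ≥ 54066 is false
  NOT enrolled full-time: no → true
  declared major ∈ {biology, business, engineering, nursing}: history is not in the set → false
Combine:
[1.1] NOT false = true
[1.3] NOT false = true
[1] true OR true OR true = true
[2] false OR false OR false = false
[3] false OR true = true
[4.1] NOT false = true
[4] true OR true OR false = true
[root] true AND false AND true AND true = false
Overall: false → declined

Declined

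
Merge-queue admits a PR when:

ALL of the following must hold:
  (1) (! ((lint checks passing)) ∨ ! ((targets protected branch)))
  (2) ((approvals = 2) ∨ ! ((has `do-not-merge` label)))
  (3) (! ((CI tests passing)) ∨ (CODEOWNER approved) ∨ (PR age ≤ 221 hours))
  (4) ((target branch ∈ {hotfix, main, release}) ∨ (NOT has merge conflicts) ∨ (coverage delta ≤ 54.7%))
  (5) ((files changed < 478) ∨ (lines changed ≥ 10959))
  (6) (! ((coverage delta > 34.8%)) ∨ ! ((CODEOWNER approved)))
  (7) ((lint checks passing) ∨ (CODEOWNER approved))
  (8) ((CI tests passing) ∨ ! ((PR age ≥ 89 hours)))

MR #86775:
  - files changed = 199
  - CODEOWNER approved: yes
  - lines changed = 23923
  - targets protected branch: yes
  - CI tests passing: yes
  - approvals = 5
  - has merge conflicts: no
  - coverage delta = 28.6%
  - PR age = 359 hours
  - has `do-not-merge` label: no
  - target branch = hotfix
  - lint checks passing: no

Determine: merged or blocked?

Merged

Atomic conditions:
  lint checks passing: no → false
  targets protected branch: yes → true
  approvals = 2: 5 == 2 is false
  has `do-not-merge` label: no → false
  CI tests passing: yes → true
  CODEOWNER approved: yes → true
  PR age ≤ 221 hours: 359 ≤ 221 is false
  target branch ∈ {hotfix, main, release}: hotfix is in the set → true
  NOT has merge conflicts: no → true
  coverage delta ≤ 54.7%: 28.6 ≤ 54.7 is true
  files changed < 478: 199 < 478 is true
  lines changed ≥ 10959: 23923 ≥ 10959 is true
  coverage delta > 34.8%: 28.6 > 34.8 is false
  PR age ≥ 89 hours: 359 ≥ 89 is true
Combine:
[1.1] NOT false = true
[1.2] NOT true = false
[1] true OR false = true
[2.2] NOT false = true
[2] false OR true = true
[3.1] NOT true = false
[3] false OR true OR false = true
[4] true OR true OR true = true
[5] true OR true = true
[6.1] NOT false = true
[6.2] NOT true = false
[6] true OR false = true
[7] false OR true = true
[8.2] NOT true = false
[8] true OR false = true
[root] true AND true AND true AND true AND true AND true AND true AND true = true
Overall: true → merged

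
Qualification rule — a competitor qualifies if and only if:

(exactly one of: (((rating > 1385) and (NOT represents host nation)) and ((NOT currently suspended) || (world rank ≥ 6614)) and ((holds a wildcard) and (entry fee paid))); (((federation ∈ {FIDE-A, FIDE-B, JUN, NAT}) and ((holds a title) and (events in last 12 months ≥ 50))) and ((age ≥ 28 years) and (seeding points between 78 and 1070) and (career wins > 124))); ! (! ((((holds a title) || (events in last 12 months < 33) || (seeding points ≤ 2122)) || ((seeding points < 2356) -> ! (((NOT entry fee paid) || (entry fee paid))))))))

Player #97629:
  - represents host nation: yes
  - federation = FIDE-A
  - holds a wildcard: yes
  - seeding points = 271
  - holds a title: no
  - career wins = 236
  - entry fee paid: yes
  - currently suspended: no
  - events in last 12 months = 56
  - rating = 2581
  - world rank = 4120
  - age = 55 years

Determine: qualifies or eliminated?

Atomic conditions:
  rating > 1385: 2581 > 1385 is true
  NOT represents host nation: yes → false
  NOT currently suspended: no → true
  world rank ≥ 6614: 4120 ≥ 6614 is false
  holds a wildcard: yes → true
  entry fee paid: yes → true
  federation ∈ {FIDE-A, FIDE-B, JUN, NAT}: FIDE-A is in the set → true
  holds a title: no → false
  events in last 12 months ≥ 50: 56 ≥ 50 is true
  age ≥ 28 years: 55 ≥ 28 is true
  seeding points between 78 and 1070: 271 in [78, 1070] is true
  career wins > 124: 236 > 124 is true
  events in last 12 months < 33: 56 < 33 is false
  seeding points ≤ 2122: 271 ≤ 2122 is true
  seeding points < 2356: 271 < 2356 is true
  NOT entry fee paid: yes → false
Combine:
[1.1] true AND false = false
[1.2] true OR false = true
[1.3] true AND true = true
[1] false AND true AND true = false
[2.1.2] false AND true = false
[2.1] true AND false = false
[2.2] true AND true AND true = true
[2] false AND true = false
[3.1.1.1] false OR false OR true = true
[3.1.1.2.2.1] false OR true = true
[3.1.1.2.2] NOT true = false
[3.1.1.2] true → false = false
[3.1.1] true OR false = true
[3.1] NOT true = false
[3] NOT false = true
[root] exactly-one(false, false, true) = true
Overall: true → qualifies

Qualifies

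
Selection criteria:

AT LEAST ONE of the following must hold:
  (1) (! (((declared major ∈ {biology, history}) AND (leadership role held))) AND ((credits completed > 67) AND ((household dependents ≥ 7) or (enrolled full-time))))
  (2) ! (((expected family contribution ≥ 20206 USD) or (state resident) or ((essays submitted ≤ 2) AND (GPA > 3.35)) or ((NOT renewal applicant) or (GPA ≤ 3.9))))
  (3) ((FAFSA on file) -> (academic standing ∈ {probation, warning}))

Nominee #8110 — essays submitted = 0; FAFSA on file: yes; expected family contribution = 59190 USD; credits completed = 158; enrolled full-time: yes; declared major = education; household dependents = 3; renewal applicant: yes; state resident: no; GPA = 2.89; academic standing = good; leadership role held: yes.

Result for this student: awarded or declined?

Atomic conditions:
  declared major ∈ {biology, history}: education is not in the set → false
  leadership role held: yes → true
  credits completed > 67: 158 > 67 is true
  household dependents ≥ 7: 3 ≥ 7 is false
  enrolled full-time: yes → true
  expected family contribution ≥ 20206 USD: 59190 ≥ 20206 is true
  state resident: no → false
  essays submitted ≤ 2: 0 ≤ 2 is true
  GPA > 3.35: 2.89 > 3.35 is false
  NOT renewal applicant: yes → false
  GPA ≤ 3.9: 2.89 ≤ 3.9 is true
  FAFSA on file: yes → true
  academic standing ∈ {probation, warning}: good is not in the set → false
Combine:
[1.1.1] false AND true = false
[1.1] NOT false = true
[1.2.2] false OR true = true
[1.2] true AND true = true
[1] true AND true = true
[2.1.3] true AND false = false
[2.1.4] false OR true = true
[2.1] true OR false OR false OR true = true
[2] NOT true = false
[3] true → false = false
[root] true OR false OR false = true
Overall: true → awarded

Awarded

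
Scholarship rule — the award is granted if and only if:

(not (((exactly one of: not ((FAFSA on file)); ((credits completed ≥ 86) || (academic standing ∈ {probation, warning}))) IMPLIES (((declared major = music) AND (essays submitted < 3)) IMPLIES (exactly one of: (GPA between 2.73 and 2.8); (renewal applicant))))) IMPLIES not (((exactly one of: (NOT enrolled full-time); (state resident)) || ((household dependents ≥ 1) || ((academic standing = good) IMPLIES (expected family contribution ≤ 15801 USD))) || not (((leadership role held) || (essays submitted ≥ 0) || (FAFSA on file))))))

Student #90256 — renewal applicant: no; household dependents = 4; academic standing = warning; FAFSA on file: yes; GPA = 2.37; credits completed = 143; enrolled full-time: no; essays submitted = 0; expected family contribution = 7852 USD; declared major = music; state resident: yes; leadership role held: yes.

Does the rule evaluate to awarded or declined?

Atomic conditions:
  FAFSA on file: yes → true
  credits completed ≥ 86: 143 ≥ 86 is true
  academic standing ∈ {probation, warning}: warning is in the set → true
  declared major = music: music == music is true
  essays submitted < 3: 0 < 3 is true
  GPA between 2.73 and 2.8: 2.37 in [2.73, 2.8] is false
  renewal applicant: no → false
  NOT enrolled full-time: no → true
  state resident: yes → true
  household dependents ≥ 1: 4 ≥ 1 is true
  academic standing = good: warning == good is false
  expected family contribution ≤ 15801 USD: 7852 ≤ 15801 is true
  leadership role held: yes → true
  essays submitted ≥ 0: 0 ≥ 0 is true
Combine:
[1.1.1.1] NOT true = false
[1.1.1.2] true OR true = true
[1.1.1] exactly-one(false, true) = true
[1.1.2.1] true AND true = true
[1.1.2.2] exactly-one(false, false) = false
[1.1.2] true → false = false
[1.1] true → false = false
[1] NOT false = true
[2.1.1] exactly-one(true, true) = false
[2.1.2.2] false → true (antecedent false ⇒ implication holds) = true
[2.1.2] true OR true = true
[2.1.3.1] true OR true OR true = true
[2.1.3] NOT true = false
[2.1] false OR true OR false = true
[2] NOT true = false
[root] true → false = false
Overall: false → declined

Declined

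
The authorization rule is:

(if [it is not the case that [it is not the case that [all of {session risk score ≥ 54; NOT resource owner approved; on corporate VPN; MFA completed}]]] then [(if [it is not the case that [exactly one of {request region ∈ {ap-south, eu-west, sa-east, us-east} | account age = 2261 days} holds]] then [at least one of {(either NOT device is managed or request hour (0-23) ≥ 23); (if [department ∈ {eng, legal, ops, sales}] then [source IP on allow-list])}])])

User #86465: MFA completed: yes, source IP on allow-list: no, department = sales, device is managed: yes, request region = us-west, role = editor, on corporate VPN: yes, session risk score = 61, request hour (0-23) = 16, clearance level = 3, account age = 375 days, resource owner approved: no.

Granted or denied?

Denied

Atomic conditions:
  session risk score ≥ 54: 61 ≥ 54 is true
  NOT resource owner approved: no → true
  on corporate VPN: yes → true
  MFA completed: yes → true
  request region ∈ {ap-south, eu-west, sa-east, us-east}: us-west is not in the set → false
  account age = 2261 days: 375 == 2261 is false
  NOT device is managed: yes → false
  request hour (0-23) ≥ 23: 16 ≥ 23 is false
  department ∈ {eng, legal, ops, sales}: sales is in the set → true
  source IP on allow-list: no → false
Combine:
[1.1.1] true AND true AND true AND true = true
[1.1] NOT true = false
[1] NOT false = true
[2.1.1] exactly-one(false, false) = false
[2.1] NOT false = true
[2.2.1] false OR false = false
[2.2.2] true → false = false
[2.2] false OR false = false
[2] true → false = false
[root] true → false = false
Overall: false → denied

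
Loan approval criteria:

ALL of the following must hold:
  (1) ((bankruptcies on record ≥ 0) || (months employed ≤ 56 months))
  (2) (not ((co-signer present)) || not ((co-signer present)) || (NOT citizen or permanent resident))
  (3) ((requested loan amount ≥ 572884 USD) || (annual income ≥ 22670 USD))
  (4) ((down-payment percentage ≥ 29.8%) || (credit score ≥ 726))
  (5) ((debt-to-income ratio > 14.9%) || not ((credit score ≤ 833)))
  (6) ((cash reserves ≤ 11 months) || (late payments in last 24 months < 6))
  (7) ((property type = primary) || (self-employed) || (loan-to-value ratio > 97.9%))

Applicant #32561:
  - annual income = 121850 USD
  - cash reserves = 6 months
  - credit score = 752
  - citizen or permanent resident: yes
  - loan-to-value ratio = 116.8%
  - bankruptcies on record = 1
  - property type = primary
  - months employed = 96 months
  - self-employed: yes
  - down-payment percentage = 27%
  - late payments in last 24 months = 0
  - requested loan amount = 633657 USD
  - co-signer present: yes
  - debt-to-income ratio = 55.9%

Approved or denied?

Atomic conditions:
  bankruptcies on record ≥ 0: 1 ≥ 0 is true
  months employed ≤ 56 months: 96 ≤ 56 is false
  co-signer present: yes → true
  NOT citizen or permanent resident: yes → false
  requested loan amount ≥ 572884 USD: 633657 ≥ 572884 is true
  annual income ≥ 22670 USD: 121850 ≥ 22670 is true
  down-payment percentage ≥ 29.8%: 27 ≥ 29.8 is false
  credit score ≥ 726: 752 ≥ 726 is true
  debt-to-income ratio > 14.9%: 55.9 > 14.9 is true
  credit score ≤ 833: 752 ≤ 833 is true
  cash reserves ≤ 11 months: 6 ≤ 11 is true
  late payments in last 24 months < 6: 0 < 6 is true
  property type = primary: primary == primary is true
  self-employed: yes → true
  loan-to-value ratio > 97.9%: 116.8 > 97.9 is true
Combine:
[1] true OR false = true
[2.1] NOT true = false
[2.2] NOT true = false
[2] false OR false OR false = false
[3] true OR true = true
[4] false OR true = true
[5.2] NOT true = false
[5] true OR false = true
[6] true OR true = true
[7] true OR true OR true = true
[root] true AND false AND true AND true AND true AND true AND true = false
Overall: false → denied

Denied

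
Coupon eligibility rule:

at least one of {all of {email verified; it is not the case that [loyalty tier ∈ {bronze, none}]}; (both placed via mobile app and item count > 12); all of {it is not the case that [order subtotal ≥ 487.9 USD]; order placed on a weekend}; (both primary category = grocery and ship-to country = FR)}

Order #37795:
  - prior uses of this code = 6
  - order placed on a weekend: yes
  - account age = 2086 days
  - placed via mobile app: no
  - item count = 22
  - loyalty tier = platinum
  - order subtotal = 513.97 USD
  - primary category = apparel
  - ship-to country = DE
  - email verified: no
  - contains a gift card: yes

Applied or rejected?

Atomic conditions:
  email verified: no → false
  loyalty tier ∈ {bronze, none}: platinum is not in the set → false
  placed via mobile app: no → false
  item count > 12: 22 > 12 is true
  order subtotal ≥ 487.9 USD: 513.97 ≥ 487.9 is true
  order placed on a weekend: yes → true
  primary category = grocery: apparel == grocery is false
  ship-to country = FR: DE == FR is false
Combine:
[1.2] NOT false = true
[1] false AND true = false
[2] false AND true = false
[3.1] NOT true = false
[3] false AND true = false
[4] false AND false = false
[root] false OR false OR false OR false = false
Overall: false → rejected

Rejected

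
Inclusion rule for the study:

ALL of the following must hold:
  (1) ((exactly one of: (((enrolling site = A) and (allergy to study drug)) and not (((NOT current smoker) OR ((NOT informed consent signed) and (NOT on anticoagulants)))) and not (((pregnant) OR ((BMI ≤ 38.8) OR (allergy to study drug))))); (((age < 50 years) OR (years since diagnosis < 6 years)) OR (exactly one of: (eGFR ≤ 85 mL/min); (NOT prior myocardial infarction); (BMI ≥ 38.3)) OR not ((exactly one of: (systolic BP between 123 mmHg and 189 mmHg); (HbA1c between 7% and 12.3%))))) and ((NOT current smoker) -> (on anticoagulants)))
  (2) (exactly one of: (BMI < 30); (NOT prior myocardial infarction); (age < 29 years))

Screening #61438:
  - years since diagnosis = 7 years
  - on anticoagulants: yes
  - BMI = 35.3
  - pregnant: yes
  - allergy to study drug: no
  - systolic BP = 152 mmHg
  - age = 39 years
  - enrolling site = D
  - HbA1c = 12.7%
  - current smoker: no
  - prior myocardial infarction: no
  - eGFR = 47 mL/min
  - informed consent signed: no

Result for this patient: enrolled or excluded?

Enrolled

Atomic conditions:
  enrolling site = A: D == A is false
  allergy to study drug: no → false
  NOT current smoker: no → true
  NOT informed consent signed: no → true
  NOT on anticoagulants: yes → false
  pregnant: yes → true
  BMI ≤ 38.8: 35.3 ≤ 38.8 is true
  age < 50 years: 39 < 50 is true
  years since diagnosis < 6 years: 7 < 6 is false
  eGFR ≤ 85 mL/min: 47 ≤ 85 is true
  NOT prior myocardial infarction: no → true
  BMI ≥ 38.3: 35.3 ≥ 38.3 is false
  systolic BP between 123 mmHg and 189 mmHg: 152 in [123, 189] is true
  HbA1c between 7% and 12.3%: 12.7 in [7, 12.3] is false
  on anticoagulants: yes → true
  BMI < 30: 35.3 < 30 is false
  age < 29 years: 39 < 29 is false
Combine:
[1.1.1.1] false AND false = false
[1.1.1.2.1.2] true AND false = false
[1.1.1.2.1] true OR false = true
[1.1.1.2] NOT true = false
[1.1.1.3.1.2] true OR false = true
[1.1.1.3.1] true OR true = true
[1.1.1.3] NOT true = false
[1.1.1] false AND false AND false = false
[1.1.2.1] true OR false = true
[1.1.2.2] exactly-one(true, true, false) = false
[1.1.2.3.1] exactly-one(true, false) = true
[1.1.2.3] NOT true = false
[1.1.2] true OR false OR false = true
[1.1] exactly-one(false, true) = true
[1.2] true → true = true
[1] true AND true = true
[2] exactly-one(false, true, false) = true
[root] true AND true = true
Overall: true → enrolled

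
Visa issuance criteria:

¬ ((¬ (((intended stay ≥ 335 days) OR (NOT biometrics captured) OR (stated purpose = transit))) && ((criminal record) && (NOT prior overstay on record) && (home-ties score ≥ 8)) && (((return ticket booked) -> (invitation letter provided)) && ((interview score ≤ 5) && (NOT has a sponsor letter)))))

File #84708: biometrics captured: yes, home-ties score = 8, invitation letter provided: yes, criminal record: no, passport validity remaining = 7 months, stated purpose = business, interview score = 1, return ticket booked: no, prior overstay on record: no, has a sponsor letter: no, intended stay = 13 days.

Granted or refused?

Atomic conditions:
  intended stay ≥ 335 days: 13 ≥ 335 is false
  NOT biometrics captured: yes → false
  stated purpose = transit: business == transit is false
  criminal record: no → false
  NOT prior overstay on record: no → true
  home-ties score ≥ 8: 8 ≥ 8 is true
  return ticket booked: no → false
  invitation letter provided: yes → true
  interview score ≤ 5: 1 ≤ 5 is true
  NOT has a sponsor letter: no → true
Combine:
[1.1.1] false OR false OR false = false
[1.1] NOT false = true
[1.2] false AND true AND true = false
[1.3.1] false → true (antecedent false ⇒ implication holds) = true
[1.3.2] true AND true = true
[1.3] true AND true = true
[1] true AND false AND true = false
[root] NOT false = true
Overall: true → granted

Granted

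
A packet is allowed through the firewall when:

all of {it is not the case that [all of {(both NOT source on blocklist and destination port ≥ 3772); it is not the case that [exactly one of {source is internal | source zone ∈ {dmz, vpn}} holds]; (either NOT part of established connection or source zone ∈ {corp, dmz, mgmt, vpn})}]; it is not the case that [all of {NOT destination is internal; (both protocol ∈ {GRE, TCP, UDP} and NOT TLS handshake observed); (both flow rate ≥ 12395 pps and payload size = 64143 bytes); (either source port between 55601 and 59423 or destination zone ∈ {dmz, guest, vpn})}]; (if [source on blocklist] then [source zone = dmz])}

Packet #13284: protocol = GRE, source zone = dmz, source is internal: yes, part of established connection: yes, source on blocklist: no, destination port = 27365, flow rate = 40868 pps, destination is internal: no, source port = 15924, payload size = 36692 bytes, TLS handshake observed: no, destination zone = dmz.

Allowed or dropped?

Dropped

Atomic conditions:
  NOT source on blocklist: no → true
  destination port ≥ 3772: 27365 ≥ 3772 is true
  source is internal: yes → true
  source zone ∈ {dmz, vpn}: dmz is in the set → true
  NOT part of established connection: yes → false
  source zone ∈ {corp, dmz, mgmt, vpn}: dmz is in the set → true
  NOT destination is internal: no → true
  protocol ∈ {GRE, TCP, UDP}: GRE is in the set → true
  NOT TLS handshake observed: no → true
  flow rate ≥ 12395 pps: 40868 ≥ 12395 is true
  payload size = 64143 bytes: 36692 == 64143 is false
  source port between 55601 and 59423: 15924 in [55601, 59423] is false
  destination zone ∈ {dmz, guest, vpn}: dmz is in the set → true
  source on blocklist: no → false
  source zone = dmz: dmz == dmz is true
Combine:
[1.1.1] true AND true = true
[1.1.2.1] exactly-one(true, true) = false
[1.1.2] NOT false = true
[1.1.3] false OR true = true
[1.1] true AND true AND true = true
[1] NOT true = false
[2.1.2] true AND true = true
[2.1.3] true AND false = false
[2.1.4] false OR true = true
[2.1] true AND true AND false AND true = false
[2] NOT false = true
[3] false → true (antecedent false ⇒ implication holds) = true
[root] false AND true AND true = false
Overall: false → dropped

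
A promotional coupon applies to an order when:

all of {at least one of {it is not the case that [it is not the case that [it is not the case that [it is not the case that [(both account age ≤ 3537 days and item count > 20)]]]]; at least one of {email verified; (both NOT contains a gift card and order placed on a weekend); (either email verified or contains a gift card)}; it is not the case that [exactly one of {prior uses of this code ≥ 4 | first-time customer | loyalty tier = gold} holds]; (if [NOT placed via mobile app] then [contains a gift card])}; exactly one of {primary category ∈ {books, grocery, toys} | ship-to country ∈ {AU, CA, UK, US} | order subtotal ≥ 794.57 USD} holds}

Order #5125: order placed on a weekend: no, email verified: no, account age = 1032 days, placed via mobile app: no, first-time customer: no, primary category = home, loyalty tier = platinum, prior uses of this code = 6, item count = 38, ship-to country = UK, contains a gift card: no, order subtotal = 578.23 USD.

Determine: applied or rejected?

Atomic conditions:
  account age ≤ 3537 days: 1032 ≤ 3537 is true
  item count > 20: 38 > 20 is true
  email verified: no → false
  NOT contains a gift card: no → true
  order placed on a weekend: no → false
  contains a gift card: no → false
  prior uses of this code ≥ 4: 6 ≥ 4 is true
  first-time customer: no → false
  loyalty tier = gold: platinum == gold is false
  NOT placed via mobile app: no → true
  primary category ∈ {books, grocery, toys}: home is not in the set → false
  ship-to country ∈ {AU, CA, UK, US}: UK is in the set → true
  order subtotal ≥ 794.57 USD: 578.23 ≥ 794.57 is false
Combine:
[1.1.1.1.1.1] true AND true = true
[1.1.1.1.1] NOT true = false
[1.1.1.1] NOT false = true
[1.1.1] NOT true = false
[1.1] NOT false = true
[1.2.2] true AND false = false
[1.2.3] false OR false = false
[1.2] false OR false OR false = false
[1.3.1] exactly-one(true, false, false) = true
[1.3] NOT true = false
[1.4] true → false = false
[1] true OR false OR false OR false = true
[2] exactly-one(false, true, false) = true
[root] true AND true = true
Overall: true → applied

Applied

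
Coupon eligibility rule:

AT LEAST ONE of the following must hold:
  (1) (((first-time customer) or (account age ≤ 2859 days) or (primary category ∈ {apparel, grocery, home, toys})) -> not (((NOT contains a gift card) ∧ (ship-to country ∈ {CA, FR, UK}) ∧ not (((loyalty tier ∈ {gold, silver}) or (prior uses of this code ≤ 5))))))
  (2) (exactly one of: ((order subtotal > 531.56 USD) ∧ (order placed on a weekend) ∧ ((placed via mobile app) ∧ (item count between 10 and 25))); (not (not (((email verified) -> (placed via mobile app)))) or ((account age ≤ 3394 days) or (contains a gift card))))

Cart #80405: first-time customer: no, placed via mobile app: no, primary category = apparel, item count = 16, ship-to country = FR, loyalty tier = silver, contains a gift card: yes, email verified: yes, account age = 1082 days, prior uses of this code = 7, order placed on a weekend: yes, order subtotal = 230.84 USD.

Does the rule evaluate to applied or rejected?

Applied

Atomic conditions:
  first-time customer: no → false
  account age ≤ 2859 days: 1082 ≤ 2859 is true
  primary category ∈ {apparel, grocery, home, toys}: apparel is in the set → true
  NOT contains a gift card: yes → false
  ship-to country ∈ {CA, FR, UK}: FR is in the set → true
  loyalty tier ∈ {gold, silver}: silver is in the set → true
  prior uses of this code ≤ 5: 7 ≤ 5 is false
  order subtotal > 531.56 USD: 230.84 > 531.56 is false
  order placed on a weekend: yes → true
  placed via mobile app: no → false
  item count between 10 and 25: 16 in [10, 25] is true
  email verified: yes → true
  account age ≤ 3394 days: 1082 ≤ 3394 is true
  contains a gift card: yes → true
Combine:
[1.1] false OR true OR true = true
[1.2.1.3.1] true OR false = true
[1.2.1.3] NOT true = false
[1.2.1] false AND true AND false = false
[1.2] NOT false = true
[1] true → true = true
[2.1.3] false AND true = false
[2.1] false AND true AND false = false
[2.2.1.1.1] true → false = false
[2.2.1.1] NOT false = true
[2.2.1] NOT true = false
[2.2.2] true OR true = true
[2.2] false OR true = true
[2] exactly-one(false, true) = true
[root] true OR true = true
Overall: true → applied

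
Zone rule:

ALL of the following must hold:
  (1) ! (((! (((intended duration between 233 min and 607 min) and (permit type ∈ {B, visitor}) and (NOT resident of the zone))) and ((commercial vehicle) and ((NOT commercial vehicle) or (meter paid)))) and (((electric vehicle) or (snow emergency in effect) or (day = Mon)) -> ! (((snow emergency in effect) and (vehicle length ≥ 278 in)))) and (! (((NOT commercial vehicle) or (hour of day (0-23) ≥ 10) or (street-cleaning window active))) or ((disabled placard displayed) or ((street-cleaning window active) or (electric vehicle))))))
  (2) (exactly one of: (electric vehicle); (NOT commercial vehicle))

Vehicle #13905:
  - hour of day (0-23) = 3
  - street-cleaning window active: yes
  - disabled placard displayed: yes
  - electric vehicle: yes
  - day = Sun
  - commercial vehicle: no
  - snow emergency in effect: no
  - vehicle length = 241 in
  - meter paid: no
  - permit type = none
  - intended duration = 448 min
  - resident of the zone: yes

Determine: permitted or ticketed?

Atomic conditions:
  intended duration between 233 min and 607 min: 448 in [233, 607] is true
  permit type ∈ {B, visitor}: none is not in the set → false
  NOT resident of the zone: yes → false
  commercial vehicle: no → false
  NOT commercial vehicle: no → true
  meter paid: no → false
  electric vehicle: yes → true
  snow emergency in effect: no → false
  day = Mon: Sun == Mon is false
  vehicle length ≥ 278 in: 241 ≥ 278 is false
  hour of day (0-23) ≥ 10: 3 ≥ 10 is false
  street-cleaning window active: yes → true
  disabled placard displayed: yes → true
Combine:
[1.1.1.1.1] true AND false AND false = false
[1.1.1.1] NOT false = true
[1.1.1.2.2] true OR false = true
[1.1.1.2] false AND true = false
[1.1.1] true AND false = false
[1.1.2.1] true OR false OR false = true
[1.1.2.2.1] false AND false = false
[1.1.2.2] NOT false = true
[1.1.2] true → true = true
[1.1.3.1.1] true OR false OR true = true
[1.1.3.1] NOT true = false
[1.1.3.2.2] true OR true = true
[1.1.3.2] true OR true = true
[1.1.3] false OR true = true
[1.1] false AND true AND true = false
[1] NOT false = true
[2] exactly-one(true, true) = false
[root] true AND false = false
Overall: false → ticketed

Ticketed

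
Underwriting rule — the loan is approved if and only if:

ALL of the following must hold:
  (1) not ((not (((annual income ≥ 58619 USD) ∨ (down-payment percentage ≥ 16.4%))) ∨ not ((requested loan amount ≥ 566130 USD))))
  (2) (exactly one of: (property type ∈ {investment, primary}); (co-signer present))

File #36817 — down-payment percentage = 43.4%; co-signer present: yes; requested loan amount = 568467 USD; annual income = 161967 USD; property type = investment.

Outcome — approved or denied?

Denied

Atomic conditions:
  annual income ≥ 58619 USD: 161967 ≥ 58619 is true
  down-payment percentage ≥ 16.4%: 43.4 ≥ 16.4 is true
  requested loan amount ≥ 566130 USD: 568467 ≥ 566130 is true
  property type ∈ {investment, primary}: investment is in the set → true
  co-signer present: yes → true
Combine:
[1.1.1.1] true OR true = true
[1.1.1] NOT true = false
[1.1.2] NOT true = false
[1.1] false OR false = false
[1] NOT false = true
[2] exactly-one(true, true) = false
[root] true AND false = false
Overall: false → denied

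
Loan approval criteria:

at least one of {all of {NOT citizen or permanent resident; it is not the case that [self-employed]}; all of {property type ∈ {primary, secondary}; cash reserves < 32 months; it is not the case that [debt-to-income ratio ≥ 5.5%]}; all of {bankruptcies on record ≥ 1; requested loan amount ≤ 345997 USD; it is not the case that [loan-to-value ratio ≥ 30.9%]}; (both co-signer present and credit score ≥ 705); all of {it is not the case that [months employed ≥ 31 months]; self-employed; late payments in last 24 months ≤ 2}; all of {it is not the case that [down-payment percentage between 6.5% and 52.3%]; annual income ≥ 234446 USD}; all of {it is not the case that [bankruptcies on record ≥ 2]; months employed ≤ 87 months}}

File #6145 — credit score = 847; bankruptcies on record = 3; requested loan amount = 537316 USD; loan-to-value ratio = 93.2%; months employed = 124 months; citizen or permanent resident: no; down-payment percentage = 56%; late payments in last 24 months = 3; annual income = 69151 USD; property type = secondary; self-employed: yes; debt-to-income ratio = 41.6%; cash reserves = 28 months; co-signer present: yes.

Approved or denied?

Atomic conditions:
  NOT citizen or permanent resident: no → true
  self-employed: yes → true
  property type ∈ {primary, secondary}: secondary is in the set → true
  cash reserves < 32 months: 28 < 32 is true
  debt-to-income ratio ≥ 5.5%: 41.6 ≥ 5.5 is true
  bankruptcies on record ≥ 1: 3 ≥ 1 is true
  requested loan amount ≤ 345997 USD: 537316 ≤ 345997 is false
  loan-to-value ratio ≥ 30.9%: 93.2 ≥ 30.9 is true
  co-signer present: yes → true
  credit score ≥ 705: 847 ≥ 705 is true
  months employed ≥ 31 months: 124 ≥ 31 is true
  late payments in last 24 months ≤ 2: 3 ≤ 2 is false
  down-payment percentage between 6.5% and 52.3%: 56 in [6.5, 52.3] is false
  annual income ≥ 234446 USD: 69151 ≥ 234446 is false
  bankruptcies on record ≥ 2: 3 ≥ 2 is true
  months employed ≤ 87 months: 124 ≤ 87 is false
Combine:
[1.2] NOT true = false
[1] true AND false = false
[2.3] NOT true = false
[2] true AND true AND false = false
[3.3] NOT true = false
[3] true AND false AND false = false
[4] true AND true = true
[5.1] NOT true = false
[5] false AND true AND false = false
[6.1] NOT false = true
[6] true AND false = false
[7.1] NOT true = false
[7] false AND false = false
[root] false OR false OR false OR true OR false OR false OR false = true
Overall: true → approved

Approved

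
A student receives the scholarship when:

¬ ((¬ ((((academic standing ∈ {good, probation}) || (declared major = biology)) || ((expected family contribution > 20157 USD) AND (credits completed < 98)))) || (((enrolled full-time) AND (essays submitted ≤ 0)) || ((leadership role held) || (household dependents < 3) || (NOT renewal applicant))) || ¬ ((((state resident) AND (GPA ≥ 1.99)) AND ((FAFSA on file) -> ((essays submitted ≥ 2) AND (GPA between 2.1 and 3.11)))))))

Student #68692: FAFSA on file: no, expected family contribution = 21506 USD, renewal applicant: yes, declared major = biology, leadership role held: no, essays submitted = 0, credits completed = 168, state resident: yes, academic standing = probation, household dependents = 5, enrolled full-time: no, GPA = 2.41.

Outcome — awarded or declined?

Atomic conditions:
  academic standing ∈ {good, probation}: probation is in the set → true
  declared major = biology: biology == biology is true
  expected family contribution > 20157 USD: 21506 > 20157 is true
  credits completed < 98: 168 < 98 is false
  enrolled full-time: no → false
  essays submitted ≤ 0: 0 ≤ 0 is true
  leadership role held: no → false
  household dependents < 3: 5 < 3 is false
  NOT renewal applicant: yes → false
  state resident: yes → true
  GPA ≥ 1.99: 2.41 ≥ 1.99 is true
  FAFSA on file: no → false
  essays submitted ≥ 2: 0 ≥ 2 is false
  GPA between 2.1 and 3.11: 2.41 in [2.1, 3.11] is true
Combine:
[1.1.1.1] true OR true = true
[1.1.1.2] true AND false = false
[1.1.1] true OR false = true
[1.1] NOT true = false
[1.2.1] false AND true = false
[1.2.2] false OR false OR false = false
[1.2] false OR false = false
[1.3.1.1] true AND true = true
[1.3.1.2.2] false AND true = false
[1.3.1.2] false → false (antecedent false ⇒ implication holds) = true
[1.3.1] true AND true = true
[1.3] NOT true = false
[1] false OR false OR false = false
[root] NOT false = true
Overall: true → awarded

Awarded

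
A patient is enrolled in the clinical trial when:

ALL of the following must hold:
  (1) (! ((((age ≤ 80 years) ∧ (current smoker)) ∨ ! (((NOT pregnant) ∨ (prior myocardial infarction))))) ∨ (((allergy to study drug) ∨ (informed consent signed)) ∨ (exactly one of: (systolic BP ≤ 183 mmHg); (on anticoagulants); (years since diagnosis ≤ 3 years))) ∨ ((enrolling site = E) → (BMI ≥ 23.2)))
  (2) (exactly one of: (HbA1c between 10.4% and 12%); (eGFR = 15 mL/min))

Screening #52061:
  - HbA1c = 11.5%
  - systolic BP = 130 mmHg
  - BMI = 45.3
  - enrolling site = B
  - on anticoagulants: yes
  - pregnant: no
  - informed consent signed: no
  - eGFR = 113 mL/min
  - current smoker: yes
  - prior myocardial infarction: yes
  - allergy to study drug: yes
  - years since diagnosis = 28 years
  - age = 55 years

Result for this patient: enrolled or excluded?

Atomic conditions:
  age ≤ 80 years: 55 ≤ 80 is true
  current smoker: yes → true
  NOT pregnant: no → true
  prior myocardial infarction: yes → true
  allergy to study drug: yes → true
  informed consent signed: no → false
  systolic BP ≤ 183 mmHg: 130 ≤ 183 is true
  on anticoagulants: yes → true
  years since diagnosis ≤ 3 years: 28 ≤ 3 is false
  enrolling site = E: B == E is false
  BMI ≥ 23.2: 45.3 ≥ 23.2 is true
  HbA1c between 10.4% and 12%: 11.5 in [10.4, 12] is true
  eGFR = 15 mL/min: 113 == 15 is false
Combine:
[1.1.1.1] true AND true = true
[1.1.1.2.1] true OR true = true
[1.1.1.2] NOT true = false
[1.1.1] true OR false = true
[1.1] NOT true = false
[1.2.1] true OR false = true
[1.2.2] exactly-one(true, true, false) = false
[1.2] true OR false = true
[1.3] false → true (antecedent false ⇒ implication holds) = true
[1] false OR true OR true = true
[2] exactly-one(true, false) = true
[root] true AND true = true
Overall: true → enrolled

Enrolled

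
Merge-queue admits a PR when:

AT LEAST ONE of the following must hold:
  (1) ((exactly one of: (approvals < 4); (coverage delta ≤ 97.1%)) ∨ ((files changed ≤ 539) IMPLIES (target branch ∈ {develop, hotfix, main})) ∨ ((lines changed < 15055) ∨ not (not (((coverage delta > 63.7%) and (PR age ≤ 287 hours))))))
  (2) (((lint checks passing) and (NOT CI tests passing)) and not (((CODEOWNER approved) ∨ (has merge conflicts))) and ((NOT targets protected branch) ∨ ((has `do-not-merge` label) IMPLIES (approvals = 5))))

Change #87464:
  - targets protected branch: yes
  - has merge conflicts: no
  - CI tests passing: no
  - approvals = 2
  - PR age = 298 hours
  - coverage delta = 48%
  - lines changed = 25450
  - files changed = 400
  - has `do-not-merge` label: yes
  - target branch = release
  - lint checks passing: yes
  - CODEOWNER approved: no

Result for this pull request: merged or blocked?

Blocked

Atomic conditions:
  approvals < 4: 2 < 4 is true
  coverage delta ≤ 97.1%: 48 ≤ 97.1 is true
  files changed ≤ 539: 400 ≤ 539 is true
  target branch ∈ {develop, hotfix, main}: release is not in the set → false
  lines changed < 15055: 25450 < 15055 is false
  coverage delta > 63.7%: 48 > 63.7 is false
  PR age ≤ 287 hours: 298 ≤ 287 is false
  lint checks passing: yes → true
  NOT CI tests passing: no → true
  CODEOWNER approved: no → false
  has merge conflicts: no → false
  NOT targets protected branch: yes → false
  has `do-not-merge` label: yes → true
  approvals = 5: 2 == 5 is false
Combine:
[1.1] exactly-one(true, true) = false
[1.2] true → false = false
[1.3.2.1.1] false AND false = false
[1.3.2.1] NOT false = true
[1.3.2] NOT true = false
[1.3] false OR false = false
[1] false OR false OR false = false
[2.1] true AND true = true
[2.2.1] false OR false = false
[2.2] NOT false = true
[2.3.2] true → false = false
[2.3] false OR false = false
[2] true AND true AND false = false
[root] false OR false = false
Overall: false → blocked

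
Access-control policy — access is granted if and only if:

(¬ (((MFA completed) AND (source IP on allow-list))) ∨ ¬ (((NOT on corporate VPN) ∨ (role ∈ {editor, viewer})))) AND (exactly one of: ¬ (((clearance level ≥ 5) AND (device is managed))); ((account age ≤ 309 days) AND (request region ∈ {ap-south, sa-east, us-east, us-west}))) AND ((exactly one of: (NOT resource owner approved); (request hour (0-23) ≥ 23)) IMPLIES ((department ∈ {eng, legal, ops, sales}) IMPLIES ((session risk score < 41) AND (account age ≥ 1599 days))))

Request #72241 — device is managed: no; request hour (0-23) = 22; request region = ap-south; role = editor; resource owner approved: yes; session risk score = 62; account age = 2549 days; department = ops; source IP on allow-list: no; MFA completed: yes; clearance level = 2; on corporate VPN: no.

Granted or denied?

Atomic conditions:
  MFA completed: yes → true
  source IP on allow-list: no → false
  NOT on corporate VPN: no → true
  role ∈ {editor, viewer}: editor is in the set → true
  clearance level ≥ 5: 2 ≥ 5 is false
  device is managed: no → false
  account age ≤ 309 days: 2549 ≤ 309 is false
  request region ∈ {ap-south, sa-east, us-east, us-west}: ap-south is in the set → true
  NOT resource owner approved: yes → false
  request hour (0-23) ≥ 23: 22 ≥ 23 is false
  department ∈ {eng, legal, ops, sales}: ops is in the set → true
  session risk score < 41: 62 < 41 is false
  account age ≥ 1599 days: 2549 ≥ 1599 is true
Combine:
[1.1.1] true AND false = false
[1.1] NOT false = true
[1.2.1] true OR true = true
[1.2] NOT true = false
[1] true OR false = true
[2.1.1] false AND false = false
[2.1] NOT false = true
[2.2] false AND true = false
[2] exactly-one(true, false) = true
[3.1] exactly-one(false, false) = false
[3.2.2] false AND true = false
[3.2] true → false = false
[3] false → false (antecedent false ⇒ implication holds) = true
[root] true AND true AND true = true
Overall: true → granted

Granted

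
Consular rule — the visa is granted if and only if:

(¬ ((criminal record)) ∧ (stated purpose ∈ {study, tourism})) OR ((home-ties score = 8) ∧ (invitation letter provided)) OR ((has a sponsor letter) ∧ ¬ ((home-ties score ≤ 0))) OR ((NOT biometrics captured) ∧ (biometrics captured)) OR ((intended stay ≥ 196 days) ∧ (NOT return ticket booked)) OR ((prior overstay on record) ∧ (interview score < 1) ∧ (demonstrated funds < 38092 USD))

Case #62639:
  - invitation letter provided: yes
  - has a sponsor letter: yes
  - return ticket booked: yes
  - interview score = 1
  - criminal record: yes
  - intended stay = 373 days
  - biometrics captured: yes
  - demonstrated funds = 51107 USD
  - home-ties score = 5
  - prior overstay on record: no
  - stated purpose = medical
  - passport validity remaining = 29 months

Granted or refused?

Granted

Atomic conditions:
  criminal record: yes → true
  stated purpose ∈ {study, tourism}: medical is not in the set → false
  home-ties score = 8: 5 == 8 is false
  invitation letter provided: yes → true
  has a sponsor letter: yes → true
  home-ties score ≤ 0: 5 ≤ 0 is false
  NOT biometrics captured: yes → false
  biometrics captured: yes → true
  intended stay ≥ 196 days: 373 ≥ 196 is true
  NOT return ticket booked: yes → false
  prior overstay on record: no → false
  interview score < 1: 1 < 1 is false
  demonstrated funds < 38092 USD: 51107 < 38092 is false
Combine:
[1.1] NOT true = false
[1] false AND false = false
[2] false AND true = false
[3.2] NOT false = true
[3] true AND true = true
[4] false AND true = false
[5] true AND false = false
[6] false AND false AND false = false
[root] false OR false OR true OR false OR false OR false = true
Overall: true → granted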